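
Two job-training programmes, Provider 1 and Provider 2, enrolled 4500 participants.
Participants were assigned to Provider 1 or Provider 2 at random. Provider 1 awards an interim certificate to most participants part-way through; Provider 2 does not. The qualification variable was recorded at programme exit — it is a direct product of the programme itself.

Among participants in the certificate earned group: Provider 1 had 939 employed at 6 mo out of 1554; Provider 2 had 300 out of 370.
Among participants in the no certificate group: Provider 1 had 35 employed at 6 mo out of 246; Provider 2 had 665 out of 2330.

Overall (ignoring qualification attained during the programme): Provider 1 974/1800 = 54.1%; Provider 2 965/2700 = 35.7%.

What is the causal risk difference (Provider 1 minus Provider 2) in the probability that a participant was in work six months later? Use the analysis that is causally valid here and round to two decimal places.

Qualification attained during the programme is downstream of the programme. One should not condition on a consequence of treatment, so the overall rates are the right comparison.
The causal difference is the pooled difference: 0.541 − 0.357 = +0.184.

+0.18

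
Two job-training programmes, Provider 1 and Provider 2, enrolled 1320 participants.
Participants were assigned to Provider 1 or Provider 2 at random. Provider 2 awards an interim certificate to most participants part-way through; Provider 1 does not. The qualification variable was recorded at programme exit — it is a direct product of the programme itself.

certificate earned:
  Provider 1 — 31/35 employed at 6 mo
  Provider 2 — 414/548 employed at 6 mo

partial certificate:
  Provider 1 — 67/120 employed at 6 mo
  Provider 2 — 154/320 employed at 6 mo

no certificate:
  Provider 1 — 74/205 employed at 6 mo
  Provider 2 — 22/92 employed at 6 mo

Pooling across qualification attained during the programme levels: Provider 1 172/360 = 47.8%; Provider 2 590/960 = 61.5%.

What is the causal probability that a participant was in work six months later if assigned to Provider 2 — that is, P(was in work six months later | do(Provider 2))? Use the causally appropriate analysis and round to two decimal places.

The qualification attained during the programme-specific comparison favours Provider 1 throughout, but the pooled figures favour Provider 2. The question is whether to condition on qualification attained during the programme.
Because the programme influences qualification attained during the programme, qualification attained during the programme is a post-treatment mediator, not a confounder. Stratifying on it would bias the estimate; the causal effect is the crude pooled difference.
So P(outcome | do(Provider 2)) is just the pooled rate for Provider 2: 590/960 = 0.615.

0.61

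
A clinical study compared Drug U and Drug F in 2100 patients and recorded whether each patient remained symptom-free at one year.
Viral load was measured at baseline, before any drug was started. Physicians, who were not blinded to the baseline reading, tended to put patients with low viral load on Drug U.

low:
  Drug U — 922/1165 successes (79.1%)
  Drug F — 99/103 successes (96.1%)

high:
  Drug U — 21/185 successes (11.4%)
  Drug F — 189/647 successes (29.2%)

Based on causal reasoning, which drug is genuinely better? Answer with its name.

Drug F

Here viral load is a common cause — it drives both which drug a case falls under and the outcome. The crude comparison mixes populations; the stratum-specific rates are the causally relevant ones.
Within each level — low: 79.1% vs 96.1%; high: 11.4% vs 29.2% — Drug F is higher every time.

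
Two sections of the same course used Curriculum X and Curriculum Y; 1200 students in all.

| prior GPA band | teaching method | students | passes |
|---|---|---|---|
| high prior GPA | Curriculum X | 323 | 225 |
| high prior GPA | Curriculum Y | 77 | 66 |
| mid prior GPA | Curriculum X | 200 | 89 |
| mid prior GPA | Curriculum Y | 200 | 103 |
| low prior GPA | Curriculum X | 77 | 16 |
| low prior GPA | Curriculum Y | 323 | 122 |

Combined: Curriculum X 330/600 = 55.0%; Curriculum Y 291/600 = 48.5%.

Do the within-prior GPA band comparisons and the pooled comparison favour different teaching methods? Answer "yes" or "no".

Within each prior GPA band level (high prior GPA 69.7% vs 85.7%; mid prior GPA 44.5% vs 51.5%; low prior GPA 20.8% vs 37.8%), Curriculum Y has the higher rate every time. Pooled: 55.0% vs 48.5% — Curriculum X has the higher rate overall. The two comparisons disagree.

yes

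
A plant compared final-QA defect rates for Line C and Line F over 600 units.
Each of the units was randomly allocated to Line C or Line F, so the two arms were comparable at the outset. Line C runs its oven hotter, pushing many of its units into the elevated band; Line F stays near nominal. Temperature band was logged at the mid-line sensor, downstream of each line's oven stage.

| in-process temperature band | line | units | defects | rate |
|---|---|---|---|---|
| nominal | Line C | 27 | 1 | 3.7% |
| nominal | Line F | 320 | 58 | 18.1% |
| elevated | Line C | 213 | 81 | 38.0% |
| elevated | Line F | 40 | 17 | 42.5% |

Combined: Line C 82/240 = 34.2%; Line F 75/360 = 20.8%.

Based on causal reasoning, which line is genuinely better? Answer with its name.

The stratified and pooled comparisons disagree (Line C wins within each in-process temperature band; Line F wins overall), so the answer turns on the causal role of in-process temperature band.
The distribution of in-process temperature band is itself part of what the line does — it is an intermediate outcome. Holding it fixed would remove that part of the effect; the total effect is the pooled difference.
Pooled: Line C 34.2% vs Line F 20.8%; Line F is lower overall.

Line F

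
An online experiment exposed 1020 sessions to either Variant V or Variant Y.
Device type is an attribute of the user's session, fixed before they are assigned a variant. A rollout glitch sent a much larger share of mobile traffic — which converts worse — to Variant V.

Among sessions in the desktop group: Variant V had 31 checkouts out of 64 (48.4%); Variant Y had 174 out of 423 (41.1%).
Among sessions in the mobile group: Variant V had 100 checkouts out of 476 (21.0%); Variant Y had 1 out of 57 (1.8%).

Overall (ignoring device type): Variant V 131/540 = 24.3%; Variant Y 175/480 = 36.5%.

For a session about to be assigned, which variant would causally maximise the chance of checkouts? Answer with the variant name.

Variant V

The stratified and pooled comparisons disagree (Variant V wins within each device type; Variant Y wins overall), so the answer turns on the causal role of device type.
Nothing the variant does changes device type; the imbalance is an allocation artefact. With device type also predicting the outcome, the pooled figure is confounded, and the within-stratum comparison is the causal one.
Within each level — desktop: 48.4% vs 41.1%; mobile: 21.0% vs 1.8% — Variant V is higher every time.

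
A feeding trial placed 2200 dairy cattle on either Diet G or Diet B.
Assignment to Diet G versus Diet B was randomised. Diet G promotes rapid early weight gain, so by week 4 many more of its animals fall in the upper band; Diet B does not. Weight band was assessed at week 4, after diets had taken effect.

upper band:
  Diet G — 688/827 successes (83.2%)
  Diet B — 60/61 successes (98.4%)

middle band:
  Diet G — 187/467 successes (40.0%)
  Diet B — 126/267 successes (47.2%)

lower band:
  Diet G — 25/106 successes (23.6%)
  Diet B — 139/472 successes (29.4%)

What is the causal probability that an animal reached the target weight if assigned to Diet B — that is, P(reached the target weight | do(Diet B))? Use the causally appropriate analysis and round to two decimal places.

0.41

Stratifying would compare diets among dairy cattle the diets themselves sorted into week-4 weight band groups — a form of selection on an intermediate. The unconditioned pooled rates give the total causal effect.
So P(outcome | do(Diet B)) is just the pooled rate for Diet B: 325/800 = 0.406.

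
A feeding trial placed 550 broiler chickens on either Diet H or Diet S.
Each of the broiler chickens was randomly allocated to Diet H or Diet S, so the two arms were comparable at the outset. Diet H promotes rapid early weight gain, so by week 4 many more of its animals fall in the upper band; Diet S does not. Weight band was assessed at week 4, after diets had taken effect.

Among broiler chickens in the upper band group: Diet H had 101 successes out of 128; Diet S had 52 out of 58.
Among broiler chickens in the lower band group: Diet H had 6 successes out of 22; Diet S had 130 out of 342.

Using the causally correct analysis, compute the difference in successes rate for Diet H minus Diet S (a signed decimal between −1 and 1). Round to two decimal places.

Stratifying would compare diets among broiler chickens the diets themselves sorted into week-4 weight band groups — a form of selection on an intermediate. The unconditioned pooled rates give the total causal effect.
The causal difference is the pooled difference: 0.713 − 0.455 = +0.258.

+0.26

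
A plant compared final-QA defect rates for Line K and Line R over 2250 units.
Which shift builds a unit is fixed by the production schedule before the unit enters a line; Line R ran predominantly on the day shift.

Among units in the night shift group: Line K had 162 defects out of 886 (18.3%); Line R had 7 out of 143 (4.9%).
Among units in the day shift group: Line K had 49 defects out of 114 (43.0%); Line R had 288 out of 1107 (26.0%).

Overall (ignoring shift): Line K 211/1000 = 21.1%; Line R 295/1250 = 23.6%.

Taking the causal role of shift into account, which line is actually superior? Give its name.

Within every shift level Line R has the lower rate, yet pooled Line K does — Simpson's reversal.
Nothing the line does changes shift; the imbalance is an allocation artefact. With shift also predicting the outcome, the pooled figure is confounded, and the within-stratum comparison is the causal one.
Within each level — night shift: 18.3% vs 4.9%; day shift: 43.0% vs 26.0% — Line R is lower every time.

Line R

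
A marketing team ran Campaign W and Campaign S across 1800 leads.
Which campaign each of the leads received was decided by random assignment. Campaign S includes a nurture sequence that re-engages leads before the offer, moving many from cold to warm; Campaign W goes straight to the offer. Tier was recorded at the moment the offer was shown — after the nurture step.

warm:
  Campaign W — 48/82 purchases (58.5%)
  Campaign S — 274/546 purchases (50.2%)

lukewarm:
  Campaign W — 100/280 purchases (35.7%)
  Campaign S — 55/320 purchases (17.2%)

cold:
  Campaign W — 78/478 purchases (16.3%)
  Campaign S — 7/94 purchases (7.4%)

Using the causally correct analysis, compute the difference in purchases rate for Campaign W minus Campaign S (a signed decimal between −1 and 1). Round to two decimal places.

-0.08

Campaign W is higher inside every engagement tier stratum but Campaign S is higher in aggregate. Whether to stratify depends on how engagement tier relates to the campaign.
Engagement tier is downstream of the campaign. One should not condition on a consequence of treatment, so the overall rates are the right comparison.
The causal difference is the pooled difference: 0.269 − 0.350 = -0.081.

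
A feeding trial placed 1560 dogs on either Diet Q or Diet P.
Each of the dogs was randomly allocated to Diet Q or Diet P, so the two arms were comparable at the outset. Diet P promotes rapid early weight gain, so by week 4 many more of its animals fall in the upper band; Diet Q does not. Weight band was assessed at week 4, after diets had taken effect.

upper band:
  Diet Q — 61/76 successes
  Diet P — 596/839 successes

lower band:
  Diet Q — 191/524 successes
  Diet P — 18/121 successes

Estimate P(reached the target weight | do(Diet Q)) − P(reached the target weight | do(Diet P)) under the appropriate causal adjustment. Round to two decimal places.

-0.22

The distribution of week-4 weight band is itself part of what the diet does — it is an intermediate outcome. Holding it fixed would remove that part of the effect; the total effect is the pooled difference.
The causal difference is the pooled difference: 0.420 − 0.640 = -0.220.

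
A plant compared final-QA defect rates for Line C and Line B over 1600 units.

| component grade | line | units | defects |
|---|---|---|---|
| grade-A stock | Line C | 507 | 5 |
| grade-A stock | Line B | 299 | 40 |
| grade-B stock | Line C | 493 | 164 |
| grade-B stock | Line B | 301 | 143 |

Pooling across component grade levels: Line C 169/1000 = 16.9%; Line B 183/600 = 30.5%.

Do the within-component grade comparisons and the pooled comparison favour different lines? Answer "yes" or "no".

Within each component grade level (grade-A stock 1.0% vs 13.4%; grade-B stock 33.3% vs 47.5%), Line C has the lower rate every time. Pooled: 16.9% vs 30.5% — Line C has the lower rate overall. They agree.

no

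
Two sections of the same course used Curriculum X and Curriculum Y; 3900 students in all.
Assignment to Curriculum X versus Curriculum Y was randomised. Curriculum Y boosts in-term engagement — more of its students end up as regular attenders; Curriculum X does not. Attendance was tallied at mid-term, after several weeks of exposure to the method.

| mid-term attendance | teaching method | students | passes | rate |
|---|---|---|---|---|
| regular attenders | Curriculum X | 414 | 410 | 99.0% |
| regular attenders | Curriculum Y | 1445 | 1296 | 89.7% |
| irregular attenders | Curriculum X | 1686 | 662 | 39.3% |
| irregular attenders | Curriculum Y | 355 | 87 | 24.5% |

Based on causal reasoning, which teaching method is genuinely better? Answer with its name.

Within every mid-term attendance level Curriculum X has the higher rate, yet pooled Curriculum Y does — Simpson's reversal.
Because the teaching method influences mid-term attendance, mid-term attendance is a post-treatment mediator, not a confounder. Stratifying on it would bias the estimate; the causal effect is the crude pooled difference.
Pooled: Curriculum X 51.0% vs Curriculum Y 76.8%; Curriculum Y is higher overall.

Curriculum Y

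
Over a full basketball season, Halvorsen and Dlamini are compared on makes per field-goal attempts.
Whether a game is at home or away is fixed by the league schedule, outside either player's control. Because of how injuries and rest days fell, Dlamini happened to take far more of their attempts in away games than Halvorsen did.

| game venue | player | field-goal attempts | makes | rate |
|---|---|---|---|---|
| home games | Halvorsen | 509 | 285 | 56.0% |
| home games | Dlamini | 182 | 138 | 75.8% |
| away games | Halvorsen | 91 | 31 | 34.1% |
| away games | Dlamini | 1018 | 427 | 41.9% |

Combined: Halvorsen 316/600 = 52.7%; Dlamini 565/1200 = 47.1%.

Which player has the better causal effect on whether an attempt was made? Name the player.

Dlamini

Here game venue is a common cause — it drives both which player a case falls under and the outcome. The crude comparison mixes populations; the stratum-specific rates are the causally relevant ones.
Within each level — home games: 56.0% vs 75.8%; away games: 34.1% vs 41.9% — Dlamini is higher every time.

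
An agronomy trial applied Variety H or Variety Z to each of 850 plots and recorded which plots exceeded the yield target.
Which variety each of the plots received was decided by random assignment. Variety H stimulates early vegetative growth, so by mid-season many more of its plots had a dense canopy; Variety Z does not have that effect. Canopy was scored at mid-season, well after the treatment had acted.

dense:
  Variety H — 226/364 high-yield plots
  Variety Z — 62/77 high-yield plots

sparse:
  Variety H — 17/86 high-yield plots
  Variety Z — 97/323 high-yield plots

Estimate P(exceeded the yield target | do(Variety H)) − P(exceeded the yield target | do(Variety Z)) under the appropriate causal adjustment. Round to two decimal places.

Within every mid-season canopy level Variety Z has the higher rate, yet pooled Variety H does — Simpson's reversal.
Mid-season canopy is recorded after the variety and is itself shifted by it — it sits on the causal path from variety to outcome. Conditioning on a mediator would strip out part of the effect we want; the pooled comparison gives the total causal effect.
The causal difference is the pooled difference: 0.540 − 0.398 = +0.142.

+0.14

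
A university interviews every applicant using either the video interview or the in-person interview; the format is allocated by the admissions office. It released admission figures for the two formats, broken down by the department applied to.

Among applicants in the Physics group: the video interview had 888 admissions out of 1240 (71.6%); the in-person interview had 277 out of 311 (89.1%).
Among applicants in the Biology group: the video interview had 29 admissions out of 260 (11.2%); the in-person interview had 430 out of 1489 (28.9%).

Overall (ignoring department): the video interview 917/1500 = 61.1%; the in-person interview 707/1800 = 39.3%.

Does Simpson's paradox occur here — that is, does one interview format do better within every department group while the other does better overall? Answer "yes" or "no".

Within each department level (Physics 71.6% vs 89.1%; Biology 11.2% vs 28.9%), the in-person interview has the higher rate every time. Pooled: 61.1% vs 39.3% — the video interview has the higher rate overall. The two comparisons disagree.

yes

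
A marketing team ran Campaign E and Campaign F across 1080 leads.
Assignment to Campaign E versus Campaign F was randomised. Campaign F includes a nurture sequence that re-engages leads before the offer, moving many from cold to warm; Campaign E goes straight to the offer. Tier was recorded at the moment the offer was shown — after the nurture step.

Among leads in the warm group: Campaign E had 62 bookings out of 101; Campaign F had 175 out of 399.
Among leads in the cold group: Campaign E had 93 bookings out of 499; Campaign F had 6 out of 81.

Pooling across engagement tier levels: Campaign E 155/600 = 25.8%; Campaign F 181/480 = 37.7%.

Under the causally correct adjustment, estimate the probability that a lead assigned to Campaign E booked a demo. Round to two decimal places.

Engagement tier here is a post-treatment variable shaped by the campaign; conditioning on it would introduce bias rather than remove it. The overall comparison is the causal one.
So P(outcome | do(Campaign E)) is just the pooled rate for Campaign E: 155/600 = 0.258.

0.26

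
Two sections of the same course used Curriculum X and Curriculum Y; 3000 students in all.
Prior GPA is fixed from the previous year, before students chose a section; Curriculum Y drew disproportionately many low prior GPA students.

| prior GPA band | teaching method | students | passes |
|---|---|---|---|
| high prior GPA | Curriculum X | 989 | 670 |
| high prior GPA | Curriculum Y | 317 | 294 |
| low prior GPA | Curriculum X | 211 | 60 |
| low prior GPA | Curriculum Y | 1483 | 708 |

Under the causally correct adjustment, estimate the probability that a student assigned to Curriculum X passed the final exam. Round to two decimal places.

The prior GPA band-specific comparison favours Curriculum Y throughout, but the pooled figures favour Curriculum X. The question is whether to condition on prior GPA band.
Prior GPA band differs across teaching methods for reasons unrelated to any effect of the teaching method itself, and it separately predicts the outcome — a classic confounder. We must compare within prior GPA band levels.
Standardising Curriculum X to the population prior GPA band mix: 0.435·670/989 + 0.565·60/211 = 0.455.

0.46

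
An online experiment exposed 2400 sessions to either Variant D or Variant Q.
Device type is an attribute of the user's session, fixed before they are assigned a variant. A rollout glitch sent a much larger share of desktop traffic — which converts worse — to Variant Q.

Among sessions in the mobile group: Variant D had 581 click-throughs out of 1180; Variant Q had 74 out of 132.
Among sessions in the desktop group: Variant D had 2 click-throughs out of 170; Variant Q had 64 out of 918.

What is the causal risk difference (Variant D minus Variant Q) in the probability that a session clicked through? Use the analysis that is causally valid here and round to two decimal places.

-0.06

Device type satisfies the back-door criterion: it is not a descendant of the variant, and it blocks the spurious path from variant to outcome. Adjusting for it (i.e., using the within-device type rates) gives the causal effect.
Adjusting over the population distribution of device type: 0.547·(0.492−0.561) + 0.453·(0.012−0.070) = -0.064.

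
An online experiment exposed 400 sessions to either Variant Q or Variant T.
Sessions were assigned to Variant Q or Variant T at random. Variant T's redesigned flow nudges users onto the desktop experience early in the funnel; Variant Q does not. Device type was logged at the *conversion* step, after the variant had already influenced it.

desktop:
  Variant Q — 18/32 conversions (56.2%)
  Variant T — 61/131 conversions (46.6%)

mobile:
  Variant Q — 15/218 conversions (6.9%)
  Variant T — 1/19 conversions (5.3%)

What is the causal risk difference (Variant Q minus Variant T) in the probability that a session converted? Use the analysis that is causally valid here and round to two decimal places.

The device type-specific comparison favours Variant Q throughout, but the pooled figures favour Variant T. The question is whether to condition on device type.
Device type is downstream of the variant. One should not condition on a consequence of treatment, so the overall rates are the right comparison.
The causal difference is the pooled difference: 0.132 − 0.413 = -0.281.

-0.28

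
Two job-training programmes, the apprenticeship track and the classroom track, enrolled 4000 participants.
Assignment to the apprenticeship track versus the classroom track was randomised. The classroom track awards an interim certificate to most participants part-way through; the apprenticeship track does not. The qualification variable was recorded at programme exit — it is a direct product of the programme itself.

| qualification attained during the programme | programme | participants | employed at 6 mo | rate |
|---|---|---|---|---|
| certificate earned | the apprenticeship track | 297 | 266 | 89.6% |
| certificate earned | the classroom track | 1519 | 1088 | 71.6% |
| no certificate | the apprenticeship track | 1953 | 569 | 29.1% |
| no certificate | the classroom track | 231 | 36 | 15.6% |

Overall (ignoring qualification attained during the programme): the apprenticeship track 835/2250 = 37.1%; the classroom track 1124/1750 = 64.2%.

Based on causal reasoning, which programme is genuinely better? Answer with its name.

the classroom track

the apprenticeship track is higher inside every qualification attained during the programme stratum but the classroom track is higher in aggregate. Whether to stratify depends on how qualification attained during the programme relates to the programme.
Because the programme influences qualification attained during the programme, qualification attained during the programme is a post-treatment mediator, not a confounder. Stratifying on it would bias the estimate; the causal effect is the crude pooled difference.
Pooled: the apprenticeship track 37.1% vs the classroom track 64.2%; the classroom track is higher overall.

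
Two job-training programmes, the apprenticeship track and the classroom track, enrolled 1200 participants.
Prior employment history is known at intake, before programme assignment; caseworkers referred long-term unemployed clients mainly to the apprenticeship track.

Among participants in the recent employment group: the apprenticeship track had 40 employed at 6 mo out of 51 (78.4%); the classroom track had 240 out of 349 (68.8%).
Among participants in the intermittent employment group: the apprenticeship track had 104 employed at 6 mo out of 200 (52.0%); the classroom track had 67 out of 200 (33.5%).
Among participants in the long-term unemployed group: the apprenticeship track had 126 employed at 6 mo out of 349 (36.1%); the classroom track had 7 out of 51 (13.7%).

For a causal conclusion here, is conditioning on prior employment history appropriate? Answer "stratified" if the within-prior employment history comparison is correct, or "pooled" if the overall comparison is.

stratified

Nothing the programme does changes prior employment history; the imbalance is an allocation artefact. With prior employment history also predicting the outcome, the pooled figure is confounded, and the within-stratum comparison is the causal one.
Within each level — recent employment: 78.4% vs 68.8%; intermittent employment: 52.0% vs 33.5%; long-term unemployed: 36.1% vs 13.7% — the apprenticeship track is higher every time.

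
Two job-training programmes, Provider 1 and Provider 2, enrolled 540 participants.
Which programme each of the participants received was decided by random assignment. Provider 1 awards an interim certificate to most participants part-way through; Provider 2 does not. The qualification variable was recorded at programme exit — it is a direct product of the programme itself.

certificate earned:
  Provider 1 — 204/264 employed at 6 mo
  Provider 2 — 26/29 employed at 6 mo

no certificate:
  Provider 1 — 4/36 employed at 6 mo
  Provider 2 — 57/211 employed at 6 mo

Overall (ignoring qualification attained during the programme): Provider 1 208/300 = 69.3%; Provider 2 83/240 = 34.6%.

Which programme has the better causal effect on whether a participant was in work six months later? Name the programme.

The qualification attained during the programme-specific comparison favours Provider 2 throughout, but the pooled figures favour Provider 1. The question is whether to condition on qualification attained during the programme.
Qualification attained during the programme is recorded after the programme and is itself shifted by it — it sits on the causal path from programme to outcome. Conditioning on a mediator would strip out part of the effect we want; the pooled comparison gives the total causal effect.
Pooled: Provider 1 69.3% vs Provider 2 34.6%; Provider 1 is higher overall.

Provider 1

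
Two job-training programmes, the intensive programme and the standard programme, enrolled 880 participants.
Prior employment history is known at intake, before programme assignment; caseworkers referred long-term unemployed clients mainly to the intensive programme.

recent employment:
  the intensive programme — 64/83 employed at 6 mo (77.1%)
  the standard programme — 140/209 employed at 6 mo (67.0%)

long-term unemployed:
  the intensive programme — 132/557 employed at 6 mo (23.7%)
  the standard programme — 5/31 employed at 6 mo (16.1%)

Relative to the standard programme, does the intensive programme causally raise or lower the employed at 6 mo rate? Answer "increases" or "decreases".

increases

The prior employment history-specific comparison favours the intensive programme throughout, but the pooled figures favour the standard programme. The question is whether to condition on prior employment history.
Prior employment history differs across programmes for reasons unrelated to any effect of the programme itself, and it separately predicts the outcome — a classic confounder. We must compare within prior employment history levels.
Within each level — recent employment: 77.1% vs 67.0%; long-term unemployed: 23.7% vs 16.1% — the intensive programme is higher every time.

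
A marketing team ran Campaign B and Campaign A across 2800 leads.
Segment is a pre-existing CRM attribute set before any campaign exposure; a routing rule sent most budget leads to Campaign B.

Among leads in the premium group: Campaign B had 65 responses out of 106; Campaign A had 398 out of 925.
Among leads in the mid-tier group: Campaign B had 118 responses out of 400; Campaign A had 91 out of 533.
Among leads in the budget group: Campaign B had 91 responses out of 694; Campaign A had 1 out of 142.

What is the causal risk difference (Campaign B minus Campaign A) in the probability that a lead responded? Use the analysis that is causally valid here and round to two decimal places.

+0.15

The imbalance in customer segment arose from how leads were allocated, not from anything the campaign did; and customer segment independently affects the outcome. The pooled gap is confounded — condition on customer segment.
Adjusting over the population distribution of customer segment: 0.368·(0.613−0.430) + 0.333·(0.295−0.171) + 0.299·(0.131−0.007) = +0.146.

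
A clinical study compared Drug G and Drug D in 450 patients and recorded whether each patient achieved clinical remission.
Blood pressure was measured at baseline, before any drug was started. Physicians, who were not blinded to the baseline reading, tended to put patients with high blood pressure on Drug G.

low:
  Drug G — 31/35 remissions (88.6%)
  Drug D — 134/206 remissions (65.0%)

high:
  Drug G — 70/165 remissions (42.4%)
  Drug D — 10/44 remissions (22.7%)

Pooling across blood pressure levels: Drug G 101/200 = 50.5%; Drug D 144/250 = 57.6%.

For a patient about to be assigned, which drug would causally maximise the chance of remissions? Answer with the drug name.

Drug G

The blood pressure-specific comparison favours Drug G throughout, but the pooled figures favour Drug D. The question is whether to condition on blood pressure.
Here blood pressure is a common cause — it drives both which drug a case falls under and the outcome. The crude comparison mixes populations; the stratum-specific rates are the causally relevant ones.
Within each level — low: 88.6% vs 65.0%; high: 42.4% vs 22.7% — Drug G is higher every time.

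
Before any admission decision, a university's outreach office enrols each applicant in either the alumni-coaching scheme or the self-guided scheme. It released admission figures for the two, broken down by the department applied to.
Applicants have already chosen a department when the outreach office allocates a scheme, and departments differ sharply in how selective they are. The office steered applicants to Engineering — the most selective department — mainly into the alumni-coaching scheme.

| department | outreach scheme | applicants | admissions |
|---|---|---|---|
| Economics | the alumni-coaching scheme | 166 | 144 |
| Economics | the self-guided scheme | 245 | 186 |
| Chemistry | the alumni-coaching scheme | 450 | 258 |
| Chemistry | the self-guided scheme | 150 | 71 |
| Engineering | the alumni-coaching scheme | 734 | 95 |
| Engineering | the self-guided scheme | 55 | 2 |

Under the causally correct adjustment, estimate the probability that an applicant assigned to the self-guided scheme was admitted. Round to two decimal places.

Within every department level the alumni-coaching scheme has the higher rate, yet pooled the self-guided scheme does — Simpson's reversal.
Department satisfies the back-door criterion: it is not a descendant of the outreach scheme, and it blocks the spurious path from outreach scheme to outcome. Adjusting for it (i.e., using the within-department rates) gives the causal effect.
Standardising the self-guided scheme to the population department mix: 0.228·186/245 + 0.333·71/150 + 0.438·2/55 = 0.347.

0.35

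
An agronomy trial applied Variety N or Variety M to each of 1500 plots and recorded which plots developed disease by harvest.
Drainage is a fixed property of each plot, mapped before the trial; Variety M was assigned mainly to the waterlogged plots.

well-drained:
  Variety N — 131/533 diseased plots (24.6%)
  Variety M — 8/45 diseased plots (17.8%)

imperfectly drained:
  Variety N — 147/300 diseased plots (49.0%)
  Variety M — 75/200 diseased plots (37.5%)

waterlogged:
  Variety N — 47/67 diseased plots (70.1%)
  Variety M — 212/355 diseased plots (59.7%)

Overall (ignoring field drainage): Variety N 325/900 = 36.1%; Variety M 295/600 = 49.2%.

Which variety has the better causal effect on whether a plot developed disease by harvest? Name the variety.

Variety M

Variety M is lower inside every field drainage stratum but Variety N is lower in aggregate. Whether to stratify depends on how field drainage relates to the variety.
Field drainage is set before the variety has any effect — it is not caused by the variety — and it independently drives the outcome. That makes it a confounder, so the causal comparison is within field drainage levels.
Within each level — well-drained: 24.6% vs 17.8%; imperfectly drained: 49.0% vs 37.5%; waterlogged: 70.1% vs 59.7% — Variety M is lower every time.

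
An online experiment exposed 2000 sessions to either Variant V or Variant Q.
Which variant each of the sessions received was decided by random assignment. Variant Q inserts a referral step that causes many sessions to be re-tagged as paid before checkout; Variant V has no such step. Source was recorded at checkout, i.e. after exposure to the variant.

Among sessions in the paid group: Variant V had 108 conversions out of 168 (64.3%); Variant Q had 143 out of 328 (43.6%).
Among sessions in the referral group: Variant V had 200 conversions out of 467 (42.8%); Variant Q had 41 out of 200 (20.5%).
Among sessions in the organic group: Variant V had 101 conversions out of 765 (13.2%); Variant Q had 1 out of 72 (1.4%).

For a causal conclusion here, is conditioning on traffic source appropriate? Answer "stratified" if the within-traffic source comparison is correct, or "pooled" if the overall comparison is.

Traffic source here is a post-treatment variable shaped by the variant; conditioning on it would introduce bias rather than remove it. The overall comparison is the causal one.
Pooled: Variant V 29.2% vs Variant Q 30.8%; Variant Q is higher overall.

pooled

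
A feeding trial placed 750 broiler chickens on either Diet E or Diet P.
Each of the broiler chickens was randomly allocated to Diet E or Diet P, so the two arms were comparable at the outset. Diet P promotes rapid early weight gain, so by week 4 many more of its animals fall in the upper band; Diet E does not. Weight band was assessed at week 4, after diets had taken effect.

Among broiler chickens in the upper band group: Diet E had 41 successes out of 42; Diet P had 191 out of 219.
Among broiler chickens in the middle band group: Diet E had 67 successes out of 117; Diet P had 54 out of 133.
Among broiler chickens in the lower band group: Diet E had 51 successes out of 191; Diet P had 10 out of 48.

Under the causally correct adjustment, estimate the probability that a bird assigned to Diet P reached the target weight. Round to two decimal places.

The week-4 weight band-specific comparison favours Diet E throughout, but the pooled figures favour Diet P. The question is whether to condition on week-4 weight band.
Week-4 weight band is recorded after the diet and is itself shifted by it — it sits on the causal path from diet to outcome. Conditioning on a mediator would strip out part of the effect we want; the pooled comparison gives the total causal effect.
So P(outcome | do(Diet P)) is just the pooled rate for Diet P: 255/400 = 0.637.

0.64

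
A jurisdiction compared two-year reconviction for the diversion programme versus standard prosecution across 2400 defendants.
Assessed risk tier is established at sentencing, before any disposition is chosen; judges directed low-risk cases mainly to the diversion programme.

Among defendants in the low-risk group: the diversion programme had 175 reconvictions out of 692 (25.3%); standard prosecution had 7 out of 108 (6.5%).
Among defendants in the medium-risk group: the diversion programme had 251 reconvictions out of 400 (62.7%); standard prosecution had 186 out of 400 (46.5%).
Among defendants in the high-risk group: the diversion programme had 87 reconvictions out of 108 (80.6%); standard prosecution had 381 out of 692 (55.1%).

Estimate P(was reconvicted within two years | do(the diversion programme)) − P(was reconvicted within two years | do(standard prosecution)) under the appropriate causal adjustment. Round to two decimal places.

Here assessed risk tier is a common cause — it drives both which disposition a case falls under and the outcome. The crude comparison mixes populations; the stratum-specific rates are the causally relevant ones.
Adjusting over the population distribution of assessed risk tier: 0.333·(0.253−0.065) + 0.333·(0.627−0.465) + 0.333·(0.806−0.551) = +0.202.

+0.20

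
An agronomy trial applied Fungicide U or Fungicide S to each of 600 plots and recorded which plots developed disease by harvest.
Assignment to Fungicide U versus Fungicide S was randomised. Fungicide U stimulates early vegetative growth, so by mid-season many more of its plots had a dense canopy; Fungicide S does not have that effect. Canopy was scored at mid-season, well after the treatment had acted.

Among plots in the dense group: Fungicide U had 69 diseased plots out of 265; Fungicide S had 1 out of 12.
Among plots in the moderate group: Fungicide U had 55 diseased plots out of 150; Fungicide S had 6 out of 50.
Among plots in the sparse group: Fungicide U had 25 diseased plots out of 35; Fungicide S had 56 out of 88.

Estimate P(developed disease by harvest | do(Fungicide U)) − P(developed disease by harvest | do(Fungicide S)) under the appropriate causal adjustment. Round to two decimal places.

Within every mid-season canopy level Fungicide S has the lower rate, yet pooled Fungicide U does — Simpson's reversal.
Stratifying would compare fungicides among plots the fungicides themselves sorted into mid-season canopy groups — a form of selection on an intermediate. The unconditioned pooled rates give the total causal effect.
The causal difference is the pooled difference: 0.331 − 0.420 = -0.089.

-0.09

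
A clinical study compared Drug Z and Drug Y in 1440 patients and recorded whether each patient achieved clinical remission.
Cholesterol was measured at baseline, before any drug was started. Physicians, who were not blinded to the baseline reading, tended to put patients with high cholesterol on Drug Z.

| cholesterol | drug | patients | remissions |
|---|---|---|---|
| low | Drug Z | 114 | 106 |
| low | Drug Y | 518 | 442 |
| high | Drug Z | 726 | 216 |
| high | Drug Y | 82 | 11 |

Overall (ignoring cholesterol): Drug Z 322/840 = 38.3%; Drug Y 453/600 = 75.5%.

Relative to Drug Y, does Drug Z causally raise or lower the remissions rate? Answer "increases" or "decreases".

Cholesterol differs across drugs for reasons unrelated to any effect of the drug itself, and it separately predicts the outcome — a classic confounder. We must compare within cholesterol levels.
Within each level — low: 93.0% vs 85.3%; high: 29.8% vs 13.4% — Drug Z is higher every time.

increases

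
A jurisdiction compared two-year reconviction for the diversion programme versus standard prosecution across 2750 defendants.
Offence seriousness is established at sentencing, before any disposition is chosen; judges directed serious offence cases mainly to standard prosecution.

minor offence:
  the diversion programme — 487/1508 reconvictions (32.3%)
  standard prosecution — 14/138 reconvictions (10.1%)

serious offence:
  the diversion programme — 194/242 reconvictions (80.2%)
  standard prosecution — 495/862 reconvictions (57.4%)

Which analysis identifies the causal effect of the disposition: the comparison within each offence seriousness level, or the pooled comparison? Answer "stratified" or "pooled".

Nothing the disposition does changes offence seriousness; the imbalance is an allocation artefact. With offence seriousness also predicting the outcome, the pooled figure is confounded, and the within-stratum comparison is the causal one.
Within each level — minor offence: 32.3% vs 10.1%; serious offence: 80.2% vs 57.4% — standard prosecution is lower every time.

stratified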